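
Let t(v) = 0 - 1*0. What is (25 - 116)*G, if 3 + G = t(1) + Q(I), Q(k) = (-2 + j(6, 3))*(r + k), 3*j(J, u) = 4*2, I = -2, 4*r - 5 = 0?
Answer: 637/2 ≈ 318.50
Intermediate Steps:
t(v) = 0 (t(v) = 0 + 0 = 0)
r = 5/4 (r = 5/4 + (1/4)*0 = 5/4 + 0 = 5/4 ≈ 1.2500)
j(J, u) = 8/3 (j(J, u) = (4*2)/3 = (1/3)*8 = 8/3)
Q(k) = 5/6 + 2*k/3 (Q(k) = (-2 + 8/3)*(5/4 + k) = 2*(5/4 + k)/3 = 5/6 + 2*k/3)
G = -7/2 (G = -3 + (0 + (5/6 + (2/3)*(-2))) = -3 + (0 + (5/6 - 4/3)) = -3 + (0 - 1/2) = -3 - 1/2 = -7/2 ≈ -3.5000)
(25 - 116)*G = (25 - 116)*(-7/2) = -91*(-7/2) = 637/2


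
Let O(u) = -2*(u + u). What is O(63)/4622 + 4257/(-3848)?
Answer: -10322775/8892728 ≈ -1.1608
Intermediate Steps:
O(u) = -4*u
O(63)/4622 + 4257/(-3848) = -4*63/4622 + 4257/(-3848) = -252*1/4622 + 4257*(-1/3848) = -126/2311 - 4257/3848 = -10322775/8892728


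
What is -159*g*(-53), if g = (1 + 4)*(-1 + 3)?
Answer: 84270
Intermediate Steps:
g = 10 (g = 5*2 = 10)
-159*g*(-53) = -159*10*(-53) = -1590*(-53) = 84270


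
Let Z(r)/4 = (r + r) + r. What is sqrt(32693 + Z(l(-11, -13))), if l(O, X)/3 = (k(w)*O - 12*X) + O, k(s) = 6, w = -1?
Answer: sqrt(35537) ≈ 188.51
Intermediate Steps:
l(O, X) = -36*X + 21*O (l(O, X) = 3*((6*O - 12*X) + O) = 3*((-12*X + 6*O) + O) = 3*(-12*X + 7*O) = -36*X + 21*O)
Z(r) = 12*r (Z(r) = 4*((r + r) + r) = 4*(2*r + r) = 4*(3*r) = 12*r)
sqrt(32693 + Z(l(-11, -13))) = sqrt(32693 + 12*(-36*(-13) + 21*(-11))) = sqrt(32693 + 12*(468 - 231)) = sqrt(32693 + 12*237) = sqrt(32693 + 2844) = sqrt(35537)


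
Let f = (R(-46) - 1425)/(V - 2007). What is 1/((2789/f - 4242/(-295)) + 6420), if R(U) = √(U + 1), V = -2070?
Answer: 6289312816585/90652749363113241 - 7329924295*I*√5/90652749363113241 ≈ 6.9378e-5 - 1.808e-7*I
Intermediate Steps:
R(U) = √(1 + U)
f = 475/1359 - I*√5/1359 (f = (√(1 - 46) - 1425)/(-2070 - 2007) = (√(-45) - 1425)/(-4077) = (3*I*√5 - 1425)*(-1/4077) = (-1425 + 3*I*√5)*(-1/4077) = 475/1359 - I*√5/1359 ≈ 0.34952 - 0.0016454*I)
1/((2789/f - 4242/(-295)) + 6420) = 1/((2789/(475/1359 - I*√5/1359) - 4242/(-295)) + 6420) = 1/((2789/(475/1359 - I*√5/1359) - 4242*(-1/295)) + 6420) = 1/((2789/(475/1359 - I*√5/1359) + 4242/295) + 6420) = 1/((4242/295 + 2789/(475/1359 - I*√5/1359)) + 6420) = 1/(1898142/295 + 2789/(475/1359 - I*√5/1359))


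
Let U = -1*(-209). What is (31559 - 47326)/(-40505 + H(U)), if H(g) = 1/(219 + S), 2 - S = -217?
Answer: 6905946/17741189 ≈ 0.38926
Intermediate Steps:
S = 219 (S = 2 - 1*(-217) = 2 + 217 = 219)
U = 209
H(g) = 1/438 (H(g) = 1/(219 + 219) = 1/438)
(31559 - 47326)/(-40505 + H(U)) = (31559 - 47326)/(-40505 + 1/438) = -15767/(-17741189/438) = -15767*(-438/17741189) = 6905946/17741189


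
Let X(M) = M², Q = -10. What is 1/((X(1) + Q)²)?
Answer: 1/81 ≈ 0.012346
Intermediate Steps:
1/((X(1) + Q)²) = 1/((1² - 10)²) = 1/((1 - 10)²) = 1/((-9)²) = 1/81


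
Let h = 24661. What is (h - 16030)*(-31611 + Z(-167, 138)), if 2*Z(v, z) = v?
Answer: -547110459/2 ≈ -2.7356e+8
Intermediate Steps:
Z(v, z) = v/2
(h - 16030)*(-31611 + Z(-167, 138)) = (24661 - 16030)*(-31611 + (½)*(-167)) = 8631*(-31611 - 167/2) = 8631*(-63389/2) = -547110459/2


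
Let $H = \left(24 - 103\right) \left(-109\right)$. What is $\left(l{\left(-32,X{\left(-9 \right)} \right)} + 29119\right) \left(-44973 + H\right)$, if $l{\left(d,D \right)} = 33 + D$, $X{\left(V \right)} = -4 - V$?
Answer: $-1060206834$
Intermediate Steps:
$H = 8611$ ($H = \left(-79\right) \left(-109\right) = 8611$)
$\left(l{\left(-32,X{\left(-9 \right)} \right)} + 29119\right) \left(-44973 + H\right) = \left(\left(33 - -5\right) + 29119\right) \left(-44973 + 8611\right) = \left(\left(33 + \left(-4 + 9\right)\right) + 29119\right) \left(-36362\right) = \left(\left(33 + 5\right) + 29119\right) \left(-36362\right) = \left(38 + 29119\right) \left(-36362\right) = 29157 \left(-36362\right) = -1060206834$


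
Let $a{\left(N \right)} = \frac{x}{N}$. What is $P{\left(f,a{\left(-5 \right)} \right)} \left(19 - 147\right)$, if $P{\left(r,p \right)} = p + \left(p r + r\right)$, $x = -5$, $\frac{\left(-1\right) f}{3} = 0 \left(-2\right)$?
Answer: $-128$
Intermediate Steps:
$f = 0$ ($f = - 3 \cdot 0 \left(-2\right) = \left(-3\right) 0 = 0$)
$a{\left(N \right)} = - \frac{5}{N}$
$P{\left(r,p \right)} = p + r + p r$ ($P{\left(r,p \right)} = p + \left(r + p r\right) = p + r + p r$)
$P{\left(f,a{\left(-5 \right)} \right)} \left(19 - 147\right) = \left(- \frac{5}{-5} + 0 + - \frac{5}{-5} \cdot 0\right) \left(19 - 147\right) = \left(\left(-5\right) \left(- \frac{1}{5}\right) + 0 + \left(-5\right) \left(- \frac{1}{5}\right) 0\right) \left(-128\right) = \left(1 + 0 + 1 \cdot 0\right) \left(-128\right) = \left(1 + 0 + 0\right) \left(-128\right) = 1 \left(-128\right) = -128$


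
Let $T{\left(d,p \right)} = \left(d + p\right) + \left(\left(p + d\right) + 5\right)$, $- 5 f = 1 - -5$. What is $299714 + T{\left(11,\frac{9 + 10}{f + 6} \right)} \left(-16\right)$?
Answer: $\frac{897466}{3} \approx 2.9916 \cdot 10^{5}$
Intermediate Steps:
$f = - \frac{6}{5}$ ($f = - \frac{1 - -5}{5} = - \frac{1 + 5}{5} = \left(- \frac{1}{5}\right) 6 = - \frac{6}{5} \approx -1.2$)
$T{\left(d,p \right)} = 5 + 2 d + 2 p$ ($T{\left(d,p \right)} = \left(d + p\right) + \left(\left(d + p\right) + 5\right) = \left(d + p\right) + \left(5 + d + p\right) = 5 + 2 d + 2 p$)
$299714 + T{\left(11,\frac{9 + 10}{f + 6} \right)} \left(-16\right) = 299714 + \left(5 + 2 \cdot 11 + 2 \frac{9 + 10}{- \frac{6}{5} + 6}\right) \left(-16\right) = 299714 + \left(5 + 22 + 2 \frac{19}{\frac{24}{5}}\right) \left(-16\right) = 299714 + \left(5 + 22 + 2 \cdot 19 \cdot \frac{5}{24}\right) \left(-16\right) = 299714 + \left(5 + 22 + 2 \cdot \frac{95}{24}\right) \left(-16\right) = 299714 + \left(5 + 22 + \frac{95}{12}\right) \left(-16\right) = 299714 + \frac{419}{12} \left(-16\right) = 299714 - \frac{1676}{3} = \frac{897466}{3}$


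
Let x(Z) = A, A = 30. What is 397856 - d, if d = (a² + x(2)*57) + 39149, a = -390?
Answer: 204897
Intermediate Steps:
x(Z) = 30
d = 192959 (d = ((-390)² + 30*57) + 39149 = (152100 + 1710) + 39149 = 153810 + 39149 = 192959)
397856 - d = 397856 - 1*192959 = 397856 - 192959 = 204897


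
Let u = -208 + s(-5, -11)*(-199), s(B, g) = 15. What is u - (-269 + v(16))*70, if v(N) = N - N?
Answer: 15637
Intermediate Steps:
v(N) = 0
u = -3193 (u = -208 + 15*(-199) = -208 - 2985 = -3193)
u - (-269 + v(16))*70 = -3193 - (-269 + 0)*70 = -3193 - (-269)*70 = -3193 - 1*(-18830) = -3193 + 18830 = 15637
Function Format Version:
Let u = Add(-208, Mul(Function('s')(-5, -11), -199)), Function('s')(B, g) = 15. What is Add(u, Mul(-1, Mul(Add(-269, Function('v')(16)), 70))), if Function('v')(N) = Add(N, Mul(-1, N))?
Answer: 15637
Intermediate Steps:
Function('v')(N) = 0
u = -3193 (u = Add(-208, Mul(15, -199)) = Add(-208, -2985) = -3193)
Add(u, Mul(-1, Mul(Add(-269, Function('v')(16)), 70))) = Add(-3193, Mul(-1, Mul(Add(-269, 0), 70))) = Add(-3193, Mul(-1, Mul(-269, 70))) = Add(-3193, Mul(-1, -18830)) = Add(-3193, 18830) = 15637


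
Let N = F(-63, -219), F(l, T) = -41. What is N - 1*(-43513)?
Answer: 43472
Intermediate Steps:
N = -41
N - 1*(-43513) = -41 - 1*(-43513) = -41 + 43513 = 43472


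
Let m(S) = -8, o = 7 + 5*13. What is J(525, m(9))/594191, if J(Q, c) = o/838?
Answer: 36/248966029 ≈ 1.4460e-7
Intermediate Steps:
o = 72 (o = 7 + 65 = 72)
J(Q, c) = 36/419 (J(Q, c) = 72/838 = 72*(1/838) = 36/419)
J(525, m(9))/594191 = (36/419)/594191 = (36/419)*(1/594191) = 36/248966029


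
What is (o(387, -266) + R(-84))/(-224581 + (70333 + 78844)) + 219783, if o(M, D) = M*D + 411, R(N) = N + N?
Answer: 16572620031/75404 ≈ 2.1978e+5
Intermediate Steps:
R(N) = 2*N
o(M, D) = 411 + D*M (o(M, D) = D*M + 411 = 411 + D*M)
(o(387, -266) + R(-84))/(-224581 + (70333 + 78844)) + 219783 = ((411 - 266*387) + 2*(-84))/(-224581 + (70333 + 78844)) + 219783 = ((411 - 102942) - 168)/(-224581 + 149177) + 219783 = (-102531 - 168)/(-75404) + 219783 = -102699*(-1/75404) + 219783 = 102699/75404 + 219783 = 16572620031/75404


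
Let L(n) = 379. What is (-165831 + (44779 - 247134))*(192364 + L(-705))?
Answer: -70965274198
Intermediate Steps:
(-165831 + (44779 - 247134))*(192364 + L(-705)) = (-165831 + (44779 - 247134))*(192364 + 379) = (-165831 - 202355)*192743 = -368186*192743 = -70965274198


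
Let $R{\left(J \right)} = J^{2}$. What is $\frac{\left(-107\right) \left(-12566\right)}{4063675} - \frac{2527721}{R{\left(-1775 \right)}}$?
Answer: $- \frac{241425039337}{512124641875} \approx -0.47142$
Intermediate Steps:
$\frac{\left(-107\right) \left(-12566\right)}{4063675} - \frac{2527721}{R{\left(-1775 \right)}} = \frac{\left(-107\right) \left(-12566\right)}{4063675} - \frac{2527721}{\left(-1775\right)^{2}} = 1344562 \cdot \frac{1}{4063675} - \frac{2527721}{3150625} = \frac{1344562}{4063675} - \frac{2527721}{3150625} = - \frac{241425039337}{512124641875}$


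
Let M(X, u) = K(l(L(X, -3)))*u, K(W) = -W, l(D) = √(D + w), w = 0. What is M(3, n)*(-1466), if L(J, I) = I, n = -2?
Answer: -2932*I*√3 ≈ -5078.4*I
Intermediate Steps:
l(D) = √D (l(D) = √(D + 0) = √D)
M(X, u) = -I*u*√3 (M(X, u) = (-√(-3))*u = (-I*√3)*u = -I*u*√3)
M(3, n)*(-1466) = -1*I*(-2)*√3*(-1466) = (2*I*√3)*(-1466) = -2932*I*√3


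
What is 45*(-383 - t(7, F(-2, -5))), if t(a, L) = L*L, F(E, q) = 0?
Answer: -17235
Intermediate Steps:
t(a, L) = L²
45*(-383 - t(7, F(-2, -5))) = 45*(-383 - 1*0²) = 45*(-383 - 1*0) = 45*(-383 + 0) = 45*(-383) = -17235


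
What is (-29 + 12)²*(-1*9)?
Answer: -2601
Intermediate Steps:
(-29 + 12)²*(-1*9) = (-17)²*(-9) = 289*(-9) = -2601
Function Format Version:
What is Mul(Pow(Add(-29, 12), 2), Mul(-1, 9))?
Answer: -2601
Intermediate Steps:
Mul(Pow(Add(-29, 12), 2), Mul(-1, 9)) = Mul(Pow(-17, 2), -9) = Mul(289, -9) = -2601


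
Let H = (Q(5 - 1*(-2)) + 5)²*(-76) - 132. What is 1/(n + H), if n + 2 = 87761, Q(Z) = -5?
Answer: 1/87627 ≈ 1.1412e-5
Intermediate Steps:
H = -132 (H = (-5 + 5)²*(-76) - 132 = 0²*(-76) - 132 = 0*(-76) - 132 = 0 - 132 = -132)
n = 87759 (n = -2 + 87761 = 87759)
1/(n + H) = 1/(87759 - 132) = 1/87627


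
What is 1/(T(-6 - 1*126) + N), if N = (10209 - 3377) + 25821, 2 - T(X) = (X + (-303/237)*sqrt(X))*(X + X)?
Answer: -4562171/41287472427 + 1404304*I*sqrt(33)/41287472427 ≈ -0.0001105 + 0.00019539*I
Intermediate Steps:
T(X) = 2 - 2*X*(X - 101*sqrt(X)/79) (T(X) = 2 - (X + (-303/237)*sqrt(X))*(X + X) = 2 - (X + (-303*1/237)*sqrt(X))*2*X = 2 - (X - 101*sqrt(X)/79)*2*X = 2 - 2*X*(X - 101*sqrt(X)/79))
N = 32653 (N = 6832 + 25821 = 32653)
1/(T(-6 - 1*126) + N) = 1/((2 - 2*(-6 - 1*126)**2 + 202*(-6 - 1*126)**(3/2)/79) + 32653) = 1/((2 - 2*(-6 - 126)**2 + 202*(-6 - 126)**(3/2)/79) + 32653) = 1/((2 - 2*(-132)**2 + 202*(-132)**(3/2)/79) + 32653) = 1/((2 - 2*17424 + 202*(-264*I*sqrt(33))/79) + 32653) = 1/((2 - 34848 - 53328*I*sqrt(33)/79) + 32653) = 1/((-34846 - 53328*I*sqrt(33)/79) + 32653) = 1/(-2193 - 53328*I*sqrt(33)/79)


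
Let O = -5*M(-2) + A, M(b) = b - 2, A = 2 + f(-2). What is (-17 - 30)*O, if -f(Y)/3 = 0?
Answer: -1034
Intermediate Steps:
f(Y) = 0 (f(Y) = -3*0 = 0)
A = 2 (A = 2 + 0 = 2)
M(b) = -2 + b
O = 22 (O = -5*(-2 - 2) + 2 = -5*(-4) + 2 = 20 + 2 = 22)
(-17 - 30)*O = (-17 - 30)*22 = -47*22 = -1034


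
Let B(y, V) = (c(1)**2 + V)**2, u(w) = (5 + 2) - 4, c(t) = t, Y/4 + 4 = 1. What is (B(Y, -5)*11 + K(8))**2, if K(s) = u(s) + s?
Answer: 34969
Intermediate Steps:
Y = -12 (Y = -16 + 4*1 = -16 + 4 = -12)
u(w) = 3 (u(w) = 7 - 4 = 3)
B(y, V) = (1 + V)**2 (B(y, V) = (1**2 + V)**2 = (1 + V)**2)
K(s) = 3 + s
(B(Y, -5)*11 + K(8))**2 = ((1 - 5)**2*11 + (3 + 8))**2 = ((-4)**2*11 + 11)**2 = (16*11 + 11)**2 = (176 + 11)**2 = 187**2 = 34969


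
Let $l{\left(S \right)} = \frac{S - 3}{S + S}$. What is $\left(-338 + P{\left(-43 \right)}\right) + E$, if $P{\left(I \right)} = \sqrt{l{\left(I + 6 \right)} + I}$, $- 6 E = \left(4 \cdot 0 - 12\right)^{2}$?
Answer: $-362 + \frac{i \sqrt{58127}}{37} \approx -362.0 + 6.5161 i$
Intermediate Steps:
$l{\left(S \right)} = \frac{-3 + S}{2 S}$
$E = -24$ ($E = - \frac{\left(4 \cdot 0 - 12\right)^{2}}{6} = - \frac{\left(0 - 12\right)^{2}}{6} = - \frac{\left(-12\right)^{2}}{6} = \left(- \frac{1}{6}\right) 144 = -24$)
$P{\left(I \right)} = \sqrt{I + \frac{3 + I}{2 \left(6 + I\right)}}$ ($P{\left(I \right)} = \sqrt{\frac{-3 + \left(I + 6\right)}{2 \left(I + 6\right)} + I} = \sqrt{\frac{-3 + \left(6 + I\right)}{2 \left(6 + I\right)} + I} = \sqrt{\frac{3 + I}{2 \left(6 + I\right)} + I} = \sqrt{I + \frac{3 + I}{2 \left(6 + I\right)}}$)
$\left(-338 + P{\left(-43 \right)}\right) + E = \left(-338 + \frac{\sqrt{2} \sqrt{\frac{3 - 43 + 2 \left(-43\right) \left(6 - 43\right)}{6 - 43}}}{2}\right) - 24 = \left(-338 + \frac{\sqrt{2} \sqrt{\frac{3 - 43 + 2 \left(-43\right) \left(-37\right)}{-37}}}{2}\right) - 24 = \left(-338 + \frac{\sqrt{2} \sqrt{- \frac{3 - 43 + 3182}{37}}}{2}\right) - 24 = \left(-338 + \frac{\sqrt{2} \sqrt{\left(- \frac{1}{37}\right) 3142}}{2}\right) - 24 = \left(-338 + \frac{\sqrt{2} \sqrt{- \frac{3142}{37}}}{2}\right) - 24 = \left(-338 + \frac{\sqrt{2} \frac{i \sqrt{116254}}{37}}{2}\right) - 24 = \left(-338 + \frac{i \sqrt{58127}}{37}\right) - 24 = -362 + \frac{i \sqrt{58127}}{37}$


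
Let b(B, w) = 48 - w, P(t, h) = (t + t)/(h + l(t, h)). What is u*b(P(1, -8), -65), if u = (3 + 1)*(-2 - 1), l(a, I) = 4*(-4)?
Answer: -1356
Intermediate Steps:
l(a, I) = -16
P(t, h) = 2*t/(-16 + h) (P(t, h) = (t + t)/(h - 16) = (2*t)/(-16 + h) = 2*t/(-16 + h))
u = -12 (u = 4*(-3) = -12)
u*b(P(1, -8), -65) = -12*(48 - 1*(-65)) = -12*(48 + 65) = -12*113 = -1356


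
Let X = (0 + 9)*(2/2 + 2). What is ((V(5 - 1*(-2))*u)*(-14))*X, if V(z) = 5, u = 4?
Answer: -7560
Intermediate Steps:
X = 27 (X = 9*(2*(½) + 2) = 9*(1 + 2) = 9*3 = 27)
((V(5 - 1*(-2))*u)*(-14))*X = ((5*4)*(-14))*27 = (20*(-14))*27 = -280*27 = -7560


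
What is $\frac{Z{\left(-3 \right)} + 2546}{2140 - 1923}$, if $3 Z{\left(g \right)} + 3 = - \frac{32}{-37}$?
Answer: $\frac{40361}{3441} \approx 11.729$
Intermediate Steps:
$Z{\left(g \right)} = - \frac{79}{111}$ ($Z{\left(g \right)} = -1 + \frac{\left(-32\right) \frac{1}{-37}}{3} = -1 + \frac{\left(-32\right) \left(- \frac{1}{37}\right)}{3} = -1 + \frac{1}{3} \cdot \frac{32}{37} = -1 + \frac{32}{111} = - \frac{79}{111}$)
$\frac{Z{\left(-3 \right)} + 2546}{2140 - 1923} = \frac{- \frac{79}{111} + 2546}{2140 - 1923} = \frac{282527}{111 \cdot 217} = \frac{282527}{111} \cdot \frac{1}{217} = \frac{40361}{3441}$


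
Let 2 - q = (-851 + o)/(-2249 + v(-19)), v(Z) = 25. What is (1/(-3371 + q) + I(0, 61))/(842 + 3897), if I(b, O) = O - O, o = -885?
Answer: -278/4439490461 ≈ -6.2620e-8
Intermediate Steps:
I(b, O) = 0
q = 339/278 (q = 2 - (-851 - 885)/(-2249 + 25) = 2 - (-1736)/(-2224) = 2 - (-1736)*(-1)/2224 = 2 - 1*217/278 = 2 - 217/278 = 339/278 ≈ 1.2194)
(1/(-3371 + q) + I(0, 61))/(842 + 3897) = (1/(-3371 + 339/278) + 0)/(842 + 3897) = (1/(-936799/278) + 0)/4739 = (-278/936799 + 0)*(1/4739) = -278/936799*1/4739 = -278/4439490461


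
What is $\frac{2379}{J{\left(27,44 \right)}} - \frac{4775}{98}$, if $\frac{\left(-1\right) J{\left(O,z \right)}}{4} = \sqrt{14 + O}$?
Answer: $- \frac{4775}{98} - \frac{2379 \sqrt{41}}{164} \approx -141.61$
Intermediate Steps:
$J{\left(O,z \right)} = - 4 \sqrt{14 + O}$
$\frac{2379}{J{\left(27,44 \right)}} - \frac{4775}{98} = \frac{2379}{\left(-4\right) \sqrt{14 + 27}} - \frac{4775}{98} = \frac{2379}{\left(-4\right) \sqrt{41}} - \frac{4775}{98} = 2379 \left(- \frac{\sqrt{41}}{164}\right) - \frac{4775}{98} = - \frac{2379 \sqrt{41}}{164} - \frac{4775}{98} = - \frac{4775}{98} - \frac{2379 \sqrt{41}}{164}$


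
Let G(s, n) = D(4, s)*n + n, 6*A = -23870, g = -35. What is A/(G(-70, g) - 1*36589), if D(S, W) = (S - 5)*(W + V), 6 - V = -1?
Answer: 1705/16641 ≈ 0.10246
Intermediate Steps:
V = 7 (V = 6 - 1*(-1) = 6 + 1 = 7)
A = -11935/3 (A = (1/6)*(-23870) = -11935/3 ≈ -3978.3)
D(S, W) = (-5 + S)*(7 + W) (D(S, W) = (S - 5)*(W + 7) = (-5 + S)*(7 + W))
G(s, n) = n + n*(-7 - s) (G(s, n) = (-35 - 5*s + 7*4 + 4*s)*n + n = (-35 - 5*s + 28 + 4*s)*n + n = (-7 - s)*n + n = n*(-7 - s) + n = n + n*(-7 - s))
A/(G(-70, g) - 1*36589) = -11935/(3*(-1*(-35)*(6 - 70) - 1*36589)) = -11935/(3*(-1*(-35)*(-64) - 36589)) = -11935/(3*(-2240 - 36589)) = -11935/3/(-38829) = -11935/3*(-1/38829) = 1705/16641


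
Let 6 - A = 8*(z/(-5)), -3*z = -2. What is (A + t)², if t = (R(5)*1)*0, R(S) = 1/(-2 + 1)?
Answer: 11236/225 ≈ 49.938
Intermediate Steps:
z = ⅔ (z = -⅓*(-2) = ⅔ ≈ 0.66667)
R(S) = -1 (R(S) = 1/(-1) = -1)
A = 106/15 (A = 6 - 8*(⅔)/(-5) = 6 - 8*(⅔)*(-⅕) = 6 - 8*(-2)/15 = 6 - 1*(-16/15) = 6 + 16/15 = 106/15 ≈ 7.0667)
t = 0 (t = -1*1*0 = -1*0 = 0)
(A + t)² = (106/15 + 0)² = (106/15)² = 11236/225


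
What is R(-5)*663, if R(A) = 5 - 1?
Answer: 2652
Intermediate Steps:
R(A) = 4
R(-5)*663 = 4*663 = 2652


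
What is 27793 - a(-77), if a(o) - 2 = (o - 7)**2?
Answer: 20735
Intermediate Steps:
a(o) = 2 + (-7 + o)**2 (a(o) = 2 + (o - 7)**2 = 2 + (-7 + o)**2)
27793 - a(-77) = 27793 - (2 + (-7 - 77)**2) = 27793 - (2 + (-84)**2) = 27793 - (2 + 7056) = 27793 - 1*7058 = 27793 - 7058 = 20735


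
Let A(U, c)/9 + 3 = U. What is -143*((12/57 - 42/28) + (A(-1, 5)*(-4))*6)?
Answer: -4687969/38 ≈ -1.2337e+5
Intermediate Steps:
A(U, c) = -27 + 9*U
-143*((12/57 - 42/28) + (A(-1, 5)*(-4))*6) = -143*((12/57 - 42/28) + ((-27 + 9*(-1))*(-4))*6) = -143*((12*(1/57) - 42*1/28) + ((-27 - 9)*(-4))*6) = -143*((4/19 - 3/2) - 36*(-4)*6) = -143*(-49/38 + 144*6) = -143*(-49/38 + 864) = -143*32783/38 = -4687969/38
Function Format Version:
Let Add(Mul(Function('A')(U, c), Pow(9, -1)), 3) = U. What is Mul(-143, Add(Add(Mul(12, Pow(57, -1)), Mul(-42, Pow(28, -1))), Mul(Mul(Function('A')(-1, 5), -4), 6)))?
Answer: Rational(-4687969, 38) ≈ -1.2337e+5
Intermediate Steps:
Function('A')(U, c) = Add(-27, Mul(9, U))
Mul(-143, Add(Add(Mul(12, Pow(57, -1)), Mul(-42, Pow(28, -1))), Mul(Mul(Function('A')(-1, 5), -4), 6))) = Mul(-143, Add(Add(Mul(12, Pow(57, -1)), Mul(-42, Pow(28, -1))), Mul(Mul(Add(-27, Mul(9, -1)), -4), 6))) = Mul(-143, Add(Add(Mul(12, Rational(1, 57)), Mul(-42, Rational(1, 28))), Mul(Mul(Add(-27, -9), -4), 6))) = Mul(-143, Add(Add(Rational(4, 19), Rational(-3, 2)), Mul(Mul(-36, -4), 6))) = Mul(-143, Add(Rational(-49, 38), Mul(144, 6))) = Mul(-143, Add(Rational(-49, 38), 864)) = Mul(-143, Rational(32783, 38)) = Rational(-4687969, 38)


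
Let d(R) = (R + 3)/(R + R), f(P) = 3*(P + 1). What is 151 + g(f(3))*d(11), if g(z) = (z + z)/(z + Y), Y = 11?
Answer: 38371/253 ≈ 151.66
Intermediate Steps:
f(P) = 3 + 3*P (f(P) = 3*(1 + P) = 3 + 3*P)
d(R) = (3 + R)/(2*R) (d(R) = (3 + R)/((2*R)) = (3 + R)*(1/(2*R)) = (3 + R)/(2*R))
g(z) = 2*z/(11 + z) (g(z) = (z + z)/(z + 11) = (2*z)/(11 + z) = 2*z/(11 + z))
151 + g(f(3))*d(11) = 151 + (2*(3 + 3*3)/(11 + (3 + 3*3)))*((1/2)*(3 + 11)/11) = 151 + (2*(3 + 9)/(11 + (3 + 9)))*((1/2)*(1/11)*14) = 151 + (2*12/(11 + 12))*(7/11) = 151 + (2*12/23)*(7/11) = 151 + (2*12*(1/23))*(7/11) = 151 + (24/23)*(7/11) = 151 + 168/253 = 38371/253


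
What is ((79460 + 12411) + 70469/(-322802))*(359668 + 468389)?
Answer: 24556918072552161/322802 ≈ 7.6074e+10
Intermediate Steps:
((79460 + 12411) + 70469/(-322802))*(359668 + 468389) = (91871 + 70469*(-1/322802))*828057 = (91871 - 70469/322802)*828057 = (29656072073/322802)*828057 = 24556918072552161/322802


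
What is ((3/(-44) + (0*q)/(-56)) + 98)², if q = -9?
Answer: 18567481/1936 ≈ 9590.6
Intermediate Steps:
((3/(-44) + (0*q)/(-56)) + 98)² = ((3/(-44) + (0*(-9))/(-56)) + 98)² = ((3*(-1/44) + 0*(-1/56)) + 98)² = ((-3/44 + 0) + 98)² = (-3/44 + 98)² = (4309/44)² = 18567481/1936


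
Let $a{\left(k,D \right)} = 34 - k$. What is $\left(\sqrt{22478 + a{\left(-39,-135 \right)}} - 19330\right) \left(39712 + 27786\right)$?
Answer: $-1304736340 + 67498 \sqrt{22551} \approx -1.2946 \cdot 10^{9}$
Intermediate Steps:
$\left(\sqrt{22478 + a{\left(-39,-135 \right)}} - 19330\right) \left(39712 + 27786\right) = \left(\sqrt{22478 + \left(34 - -39\right)} - 19330\right) \left(39712 + 27786\right) = \left(\sqrt{22478 + \left(34 + 39\right)} - 19330\right) 67498 = \left(\sqrt{22478 + 73} - 19330\right) 67498 = \left(\sqrt{22551} - 19330\right) 67498 = \left(-19330 + \sqrt{22551}\right) 67498 = -1304736340 + 67498 \sqrt{22551}$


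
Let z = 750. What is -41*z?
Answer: -30750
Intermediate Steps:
-41*z = -41*750 = -30750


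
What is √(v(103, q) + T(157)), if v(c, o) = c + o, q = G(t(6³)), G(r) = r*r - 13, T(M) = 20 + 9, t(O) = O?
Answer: 5*√1871 ≈ 216.28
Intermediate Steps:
T(M) = 29
G(r) = -13 + r² (G(r) = r² - 13 = -13 + r²)
q = 46643 (q = -13 + (6³)² = -13 + 216² = -13 + 46656 = 46643)
√(v(103, q) + T(157)) = √((103 + 46643) + 29) = √(46746 + 29) = √46775 = 5*√1871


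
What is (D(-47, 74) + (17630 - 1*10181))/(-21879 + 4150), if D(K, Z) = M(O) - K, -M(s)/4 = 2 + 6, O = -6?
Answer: -7464/17729 ≈ -0.42101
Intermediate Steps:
M(s) = -32 (M(s) = -4*(2 + 6) = -4*8 = -32)
D(K, Z) = -32 - K
(D(-47, 74) + (17630 - 1*10181))/(-21879 + 4150) = ((-32 - 1*(-47)) + (17630 - 1*10181))/(-21879 + 4150) = ((-32 + 47) + (17630 - 10181))/(-17729) = (15 + 7449)*(-1/17729) = 7464*(-1/17729) = -7464/17729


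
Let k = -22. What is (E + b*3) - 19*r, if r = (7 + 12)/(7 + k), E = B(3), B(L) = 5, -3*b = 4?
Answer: 376/15 ≈ 25.067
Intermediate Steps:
b = -4/3 (b = -1/3*4 = -4/3 ≈ -1.3333)
E = 5
r = -19/15 (r = (7 + 12)/(7 - 22) = 19/(-15) = 19*(-1/15) = -19/15 ≈ -1.2667)
(E + b*3) - 19*r = (5 - 4/3*3) - 19*(-19/15) = (5 - 4) + 361/15 = 1 + 361/15 = 376/15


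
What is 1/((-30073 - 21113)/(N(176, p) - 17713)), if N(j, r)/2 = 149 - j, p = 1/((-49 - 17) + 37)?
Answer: 17767/51186 ≈ 0.34711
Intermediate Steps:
p = -1/29 (p = 1/(-66 + 37) = 1/(-29) = -1/29 ≈ -0.034483)
N(j, r) = 298 - 2*j (N(j, r) = 2*(149 - j) = 298 - 2*j)
1/((-30073 - 21113)/(N(176, p) - 17713)) = 1/((-30073 - 21113)/((298 - 2*176) - 17713)) = 1/(-51186/((298 - 352) - 17713)) = 1/(-51186/(-54 - 17713)) = 1/(-51186/(-17767)) = 1/(-51186*(-1/17767)) = 1/(51186/17767) = 17767/51186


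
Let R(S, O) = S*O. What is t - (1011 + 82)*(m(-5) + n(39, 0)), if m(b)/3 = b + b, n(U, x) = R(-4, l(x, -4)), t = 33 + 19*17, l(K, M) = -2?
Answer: 24402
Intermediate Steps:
R(S, O) = O*S
t = 356 (t = 33 + 323 = 356)
n(U, x) = 8 (n(U, x) = -2*(-4) = 8)
m(b) = 6*b (m(b) = 3*(b + b) = 3*(2*b) = 6*b)
t - (1011 + 82)*(m(-5) + n(39, 0)) = 356 - (1011 + 82)*(6*(-5) + 8) = 356 - 1093*(-30 + 8) = 356 - 1093*(-22) = 356 - 1*(-24046) = 356 + 24046 = 24402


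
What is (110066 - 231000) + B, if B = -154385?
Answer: -275319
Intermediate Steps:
(110066 - 231000) + B = (110066 - 231000) - 154385 = -120934 - 154385 = -275319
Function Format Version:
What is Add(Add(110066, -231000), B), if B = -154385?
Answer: -275319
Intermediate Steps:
Add(Add(110066, -231000), B) = Add(Add(110066, -231000), -154385) = Add(-120934, -154385) = -275319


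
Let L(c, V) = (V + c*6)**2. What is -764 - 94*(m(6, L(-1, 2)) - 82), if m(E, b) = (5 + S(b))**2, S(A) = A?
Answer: -34510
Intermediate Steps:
L(c, V) = (V + 6*c)**2
m(E, b) = (5 + b)**2
-764 - 94*(m(6, L(-1, 2)) - 82) = -764 - 94*((5 + (2 + 6*(-1))**2)**2 - 82) = -764 - 94*((5 + (2 - 6)**2)**2 - 82) = -764 - 94*((5 + (-4)**2)**2 - 82) = -764 - 94*((5 + 16)**2 - 82) = -764 - 94*(21**2 - 82) = -764 - 94*(441 - 82) = -764 - 94*359 = -764 - 33746 = -34510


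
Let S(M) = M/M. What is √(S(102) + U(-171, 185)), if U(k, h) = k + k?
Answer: I*√341 ≈ 18.466*I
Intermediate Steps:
S(M) = 1
U(k, h) = 2*k
√(S(102) + U(-171, 185)) = √(1 + 2*(-171)) = √(1 - 342) = √(-341) = I*√341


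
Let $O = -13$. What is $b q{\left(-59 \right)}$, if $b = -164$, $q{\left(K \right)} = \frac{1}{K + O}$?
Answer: $\frac{41}{18} \approx 2.2778$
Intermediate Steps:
$q{\left(K \right)} = \frac{1}{-13 + K}$ ($q{\left(K \right)} = \frac{1}{K - 13} = \frac{1}{-13 + K}$)
$b q{\left(-59 \right)} = - \frac{164}{-13 - 59} = - \frac{164}{-72} = \left(-164\right) \left(- \frac{1}{72}\right) = \frac{41}{18}$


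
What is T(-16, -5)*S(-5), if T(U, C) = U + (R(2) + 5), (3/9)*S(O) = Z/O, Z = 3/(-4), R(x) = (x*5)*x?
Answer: 81/20 ≈ 4.0500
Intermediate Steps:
R(x) = 5*x² (R(x) = (5*x)*x = 5*x²)
Z = -¾ (Z = 3*(-¼) = -¾ ≈ -0.75000)
S(O) = -9/(4*O) (S(O) = 3*(-3/(4*O)) = -9/(4*O))
T(U, C) = 25 + U (T(U, C) = U + (5*2² + 5) = U + (5*4 + 5) = U + (20 + 5) = U + 25 = 25 + U)
T(-16, -5)*S(-5) = (25 - 16)*(-9/4/(-5)) = 9*(-9/4*(-⅕)) = 9*(9/20) = 81/20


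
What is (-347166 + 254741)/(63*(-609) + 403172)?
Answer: -18485/72961 ≈ -0.25335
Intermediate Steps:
(-347166 + 254741)/(63*(-609) + 403172) = -92425/(-38367 + 403172) = -92425/364805 = -92425*1/364805 = -18485/72961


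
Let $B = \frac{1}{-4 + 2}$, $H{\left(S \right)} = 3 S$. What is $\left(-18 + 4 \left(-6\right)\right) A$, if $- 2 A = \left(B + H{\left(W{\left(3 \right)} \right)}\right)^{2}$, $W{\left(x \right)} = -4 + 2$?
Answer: $\frac{3549}{4} \approx 887.25$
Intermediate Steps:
$W{\left(x \right)} = -2$
$B = - \frac{1}{2}$ ($B = \frac{1}{-2} = - \frac{1}{2} \approx -0.5$)
$A = - \frac{169}{8}$ ($A = - \frac{\left(- \frac{1}{2} + 3 \left(-2\right)\right)^{2}}{2} = - \frac{\left(- \frac{1}{2} - 6\right)^{2}}{2} = - \frac{\left(- \frac{13}{2}\right)^{2}}{2} = \left(- \frac{1}{2}\right) \frac{169}{4} = - \frac{169}{8} \approx -21.125$)
$\left(-18 + 4 \left(-6\right)\right) A = \left(-18 + 4 \left(-6\right)\right) \left(- \frac{169}{8}\right) = \left(-18 - 24\right) \left(- \frac{169}{8}\right) = \left(-42\right) \left(- \frac{169}{8}\right) = \frac{3549}{4}$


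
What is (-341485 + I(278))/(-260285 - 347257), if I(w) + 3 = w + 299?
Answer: 113637/202514 ≈ 0.56113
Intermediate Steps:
I(w) = 296 + w (I(w) = -3 + (w + 299) = -3 + (299 + w) = 296 + w)
(-341485 + I(278))/(-260285 - 347257) = (-341485 + (296 + 278))/(-260285 - 347257) = (-341485 + 574)/(-607542) = -340911*(-1/607542) = 113637/202514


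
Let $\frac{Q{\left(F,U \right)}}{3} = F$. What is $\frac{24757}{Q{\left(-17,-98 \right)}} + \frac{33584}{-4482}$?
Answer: $- \frac{18778943}{38097} \approx -492.92$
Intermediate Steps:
$Q{\left(F,U \right)} = 3 F$
$\frac{24757}{Q{\left(-17,-98 \right)}} + \frac{33584}{-4482} = \frac{24757}{3 \left(-17\right)} + \frac{33584}{-4482} = \frac{24757}{-51} + 33584 \left(- \frac{1}{4482}\right) = 24757 \left(- \frac{1}{51}\right) - \frac{16792}{2241} = - \frac{24757}{51} - \frac{16792}{2241} = - \frac{18778943}{38097}$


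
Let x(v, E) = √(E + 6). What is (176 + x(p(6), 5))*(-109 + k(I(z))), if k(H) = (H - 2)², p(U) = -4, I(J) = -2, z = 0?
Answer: -16368 - 93*√11 ≈ -16676.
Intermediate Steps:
k(H) = (-2 + H)²
x(v, E) = √(6 + E)
(176 + x(p(6), 5))*(-109 + k(I(z))) = (176 + √(6 + 5))*(-109 + (-2 - 2)²) = (176 + √11)*(-109 + (-4)²) = (176 + √11)*(-109 + 16) = (176 + √11)*(-93) = -16368 - 93*√11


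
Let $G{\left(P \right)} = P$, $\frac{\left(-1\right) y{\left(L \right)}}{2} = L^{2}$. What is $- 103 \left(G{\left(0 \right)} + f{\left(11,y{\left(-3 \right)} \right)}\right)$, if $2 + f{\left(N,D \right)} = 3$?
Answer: $-103$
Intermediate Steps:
$y{\left(L \right)} = - 2 L^{2}$
$f{\left(N,D \right)} = 1$ ($f{\left(N,D \right)} = -2 + 3 = 1$)
$- 103 \left(G{\left(0 \right)} + f{\left(11,y{\left(-3 \right)} \right)}\right) = - 103 \left(0 + 1\right) = \left(-103\right) 1 = -103$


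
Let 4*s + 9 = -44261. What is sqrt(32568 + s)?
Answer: sqrt(86002)/2 ≈ 146.63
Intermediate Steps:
s = -22135/2 (s = -9/4 + (1/4)*(-44261) = -9/4 - 44261/4 = -22135/2 ≈ -11068.)
sqrt(32568 + s) = sqrt(32568 - 22135/2) = sqrt(43001/2) = sqrt(86002)/2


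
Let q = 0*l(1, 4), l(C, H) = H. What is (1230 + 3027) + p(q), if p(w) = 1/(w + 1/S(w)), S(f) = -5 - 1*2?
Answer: 4250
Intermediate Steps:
S(f) = -7 (S(f) = -5 - 2 = -7)
q = 0 (q = 0*4 = 0)
p(w) = 1/(-1/7 + w) (p(w) = 1/(w + 1/(-7)) = 1/(w - 1/7) = 1/(-1/7 + w))
(1230 + 3027) + p(q) = (1230 + 3027) + 7/(-1 + 7*0) = 4257 + 7/(-1 + 0) = 4257 + 7/(-1) = 4257 + 7*(-1) = 4257 - 7 = 4250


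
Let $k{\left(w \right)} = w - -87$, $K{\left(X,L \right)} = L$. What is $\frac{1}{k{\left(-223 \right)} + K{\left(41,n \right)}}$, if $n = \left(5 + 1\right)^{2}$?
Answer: $- \frac{1}{100} \approx -0.01$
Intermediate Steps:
$n = 36$ ($n = 6^{2} = 36$)
$k{\left(w \right)} = 87 + w$ ($k{\left(w \right)} = w + 87 = 87 + w$)
$\frac{1}{k{\left(-223 \right)} + K{\left(41,n \right)}} = \frac{1}{\left(87 - 223\right) + 36} = \frac{1}{-136 + 36} = \frac{1}{-100} = - \frac{1}{100}$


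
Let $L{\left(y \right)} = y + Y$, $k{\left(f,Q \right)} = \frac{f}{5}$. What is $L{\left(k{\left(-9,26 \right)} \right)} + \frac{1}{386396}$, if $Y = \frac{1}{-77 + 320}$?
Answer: $- \frac{843114857}{469471140} \approx -1.7959$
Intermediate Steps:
$k{\left(f,Q \right)} = \frac{f}{5}$ ($k{\left(f,Q \right)} = f \frac{1}{5} = \frac{f}{5}$)
$Y = \frac{1}{243} \approx 0.0041152$
$L{\left(y \right)} = \frac{1}{243} + y$ ($L{\left(y \right)} = y + \frac{1}{243} = \frac{1}{243} + y$)
$L{\left(k{\left(-9,26 \right)} \right)} + \frac{1}{386396} = \left(\frac{1}{243} + \frac{1}{5} \left(-9\right)\right) + \frac{1}{386396} = \left(\frac{1}{243} - \frac{9}{5}\right) + \frac{1}{386396} = - \frac{2182}{1215} + \frac{1}{386396} = - \frac{843114857}{469471140}$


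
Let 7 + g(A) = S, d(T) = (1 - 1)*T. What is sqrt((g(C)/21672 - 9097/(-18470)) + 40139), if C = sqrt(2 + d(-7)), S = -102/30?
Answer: sqrt(2791394204752513010)/8339205 ≈ 200.35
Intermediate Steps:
d(T) = 0 (d(T) = 0*T = 0)
S = -17/5 (S = -102*1/30 = -17/5 ≈ -3.4000)
C = sqrt(2) (C = sqrt(2 + 0) = sqrt(2) ≈ 1.4142)
g(A) = -52/5 (g(A) = -7 - 17/5 = -52/5)
sqrt((g(C)/21672 - 9097/(-18470)) + 40139) = sqrt((-52/5/21672 - 9097/(-18470)) + 40139) = sqrt((-52/5*1/21672 - 9097*(-1/18470)) + 40139) = sqrt((-13/27090 + 9097/18470) + 40139) = sqrt(12309881/25017615 + 40139) = sqrt(1004194358366/25017615) = sqrt(2791394204752513010)/8339205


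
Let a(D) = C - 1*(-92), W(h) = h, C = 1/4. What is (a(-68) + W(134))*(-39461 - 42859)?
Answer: -18624900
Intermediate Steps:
C = 1/4 ≈ 0.25000
a(D) = 369/4 (a(D) = 1/4 - 1*(-92) = 1/4 + 92 = 369/4)
(a(-68) + W(134))*(-39461 - 42859) = (369/4 + 134)*(-39461 - 42859) = (905/4)*(-82320) = -18624900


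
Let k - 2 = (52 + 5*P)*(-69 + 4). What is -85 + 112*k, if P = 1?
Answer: -414821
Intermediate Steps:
k = -3703 (k = 2 + (52 + 5*1)*(-69 + 4) = 2 + (52 + 5)*(-65) = 2 + 57*(-65) = 2 - 3705 = -3703)
-85 + 112*k = -85 + 112*(-3703) = -85 - 414736 = -414821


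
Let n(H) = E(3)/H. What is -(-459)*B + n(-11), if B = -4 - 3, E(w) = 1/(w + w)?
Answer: -212059/66 ≈ -3213.0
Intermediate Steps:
E(w) = 1/(2*w)
n(H) = 1/(6*H) (n(H) = ((1/2)/3)/H = ((1/2)*(1/3))/H = 1/(6*H))
B = -7
-(-459)*B + n(-11) = -(-459)*(-7) + (1/6)/(-11) = -17*189 + (1/6)*(-1/11) = -3213 - 1/66 = -212059/66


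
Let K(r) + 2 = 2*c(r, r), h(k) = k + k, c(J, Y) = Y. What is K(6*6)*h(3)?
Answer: 420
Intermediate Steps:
h(k) = 2*k
K(r) = -2 + 2*r
K(6*6)*h(3) = (-2 + 2*(6*6))*(2*3) = (-2 + 2*36)*6 = (-2 + 72)*6 = 70*6 = 420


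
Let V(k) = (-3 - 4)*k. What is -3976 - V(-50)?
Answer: -4326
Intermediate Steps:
V(k) = -7*k
-3976 - V(-50) = -3976 - (-7)*(-50) = -3976 - 1*350 = -3976 - 350 = -4326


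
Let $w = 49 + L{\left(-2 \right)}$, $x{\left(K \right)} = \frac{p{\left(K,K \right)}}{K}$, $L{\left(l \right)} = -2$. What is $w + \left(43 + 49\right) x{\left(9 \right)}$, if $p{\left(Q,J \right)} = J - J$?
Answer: $47$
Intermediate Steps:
$p{\left(Q,J \right)} = 0$
$x{\left(K \right)} = 0$ ($x{\left(K \right)} = \frac{0}{K} = 0$)
$w = 47$ ($w = 49 - 2 = 47$)
$w + \left(43 + 49\right) x{\left(9 \right)} = 47 + \left(43 + 49\right) 0 = 47 + 92 \cdot 0 = 47 + 0 = 47$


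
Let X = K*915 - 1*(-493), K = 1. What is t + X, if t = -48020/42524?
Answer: 14956443/10631 ≈ 1406.9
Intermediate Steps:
X = 1408 (X = 1*915 - 1*(-493) = 915 + 493 = 1408)
t = -12005/10631 (t = -48020*1/42524 = -12005/10631 ≈ -1.1292)
t + X = -12005/10631 + 1408 = 14956443/10631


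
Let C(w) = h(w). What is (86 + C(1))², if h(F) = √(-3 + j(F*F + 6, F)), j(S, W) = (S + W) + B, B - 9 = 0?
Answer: (86 + √14)² ≈ 8053.6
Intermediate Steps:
B = 9 (B = 9 + 0 = 9)
j(S, W) = 9 + S + W (j(S, W) = (S + W) + 9 = 9 + S + W)
h(F) = √(12 + F + F²) (h(F) = √(-3 + (9 + (F*F + 6) + F)) = √(-3 + (9 + (F² + 6) + F)) = √(-3 + (9 + (6 + F²) + F)) = √(-3 + (15 + F + F²)) = √(12 + F + F²))
C(w) = √(12 + w + w²)
(86 + C(1))² = (86 + √(12 + 1 + 1²))² = (86 + √(12 + 1 + 1))² = (86 + √14)²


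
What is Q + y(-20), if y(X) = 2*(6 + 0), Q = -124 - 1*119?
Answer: -231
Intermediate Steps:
Q = -243 (Q = -124 - 119 = -243)
y(X) = 12 (y(X) = 2*6 = 12)
Q + y(-20) = -243 + 12 = -231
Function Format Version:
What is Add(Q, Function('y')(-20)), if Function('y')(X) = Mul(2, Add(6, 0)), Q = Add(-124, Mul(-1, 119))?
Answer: -231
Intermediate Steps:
Q = -243 (Q = Add(-124, -119) = -243)
Function('y')(X) = 12 (Function('y')(X) = Mul(2, 6) = 12)
Add(Q, Function('y')(-20)) = Add(-243, 12) = -231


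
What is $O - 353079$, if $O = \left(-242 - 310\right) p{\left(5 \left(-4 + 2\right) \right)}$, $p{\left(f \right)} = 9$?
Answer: $-358047$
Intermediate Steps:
$O = -4968$ ($O = \left(-242 - 310\right) 9 = \left(-552\right) 9 = -4968$)
$O - 353079 = -4968 - 353079 = -358047$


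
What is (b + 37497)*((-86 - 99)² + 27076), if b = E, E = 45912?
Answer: 5113055109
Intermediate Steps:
b = 45912
(b + 37497)*((-86 - 99)² + 27076) = (45912 + 37497)*((-86 - 99)² + 27076) = 83409*((-185)² + 27076) = 83409*(34225 + 27076) = 83409*61301 = 5113055109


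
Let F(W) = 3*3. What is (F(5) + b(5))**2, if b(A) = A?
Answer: 196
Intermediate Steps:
F(W) = 9
(F(5) + b(5))**2 = (9 + 5)**2 = 14**2 = 196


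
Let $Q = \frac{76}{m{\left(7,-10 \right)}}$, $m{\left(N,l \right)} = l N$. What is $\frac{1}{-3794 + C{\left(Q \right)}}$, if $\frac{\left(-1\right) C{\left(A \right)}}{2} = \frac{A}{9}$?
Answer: $- \frac{315}{1195034} \approx -0.00026359$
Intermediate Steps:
$m{\left(N,l \right)} = N l$
$Q = - \frac{38}{35}$ ($Q = \frac{76}{7 \left(-10\right)} = \frac{76}{-70} = 76 \left(- \frac{1}{70}\right) = - \frac{38}{35} \approx -1.0857$)
$C{\left(A \right)} = - \frac{2 A}{9}$ ($C{\left(A \right)} = - 2 \frac{A}{9} = - \frac{2 A}{9}$)
$\frac{1}{-3794 + C{\left(Q \right)}} = \frac{1}{-3794 - - \frac{76}{315}} = \frac{1}{-3794 + \frac{76}{315}} = \frac{1}{- \frac{1195034}{315}} = - \frac{315}{1195034}$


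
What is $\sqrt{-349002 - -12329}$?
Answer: $i \sqrt{336673} \approx 580.24 i$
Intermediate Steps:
$\sqrt{-349002 - -12329} = \sqrt{-349002 + \left(\left(-25982 + 101261\right) - 62950\right)} = \sqrt{-349002 + \left(75279 - 62950\right)} = \sqrt{-349002 + 12329} = \sqrt{-336673} = i \sqrt{336673}$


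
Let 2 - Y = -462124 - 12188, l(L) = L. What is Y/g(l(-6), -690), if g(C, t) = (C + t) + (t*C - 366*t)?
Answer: 237157/127992 ≈ 1.8529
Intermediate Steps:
Y = 474314 (Y = 2 - (-462124 - 12188) = 2 - 1*(-474312) = 2 + 474312 = 474314)
g(C, t) = C - 365*t + C*t (g(C, t) = (C + t) + (C*t - 366*t) = (C + t) + (-366*t + C*t) = C - 365*t + C*t)
Y/g(l(-6), -690) = 474314/(-6 - 365*(-690) - 6*(-690)) = 474314/(-6 + 251850 + 4140) = 474314/255984 = 474314*(1/255984) = 237157/127992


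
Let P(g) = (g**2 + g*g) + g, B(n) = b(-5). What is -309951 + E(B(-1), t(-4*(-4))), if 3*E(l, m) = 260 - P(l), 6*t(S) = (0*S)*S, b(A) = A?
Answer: -929638/3 ≈ -3.0988e+5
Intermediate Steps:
t(S) = 0 (t(S) = ((0*S)*S)/6 = (0*S)/6 = (1/6)*0 = 0)
B(n) = -5
P(g) = g + 2*g**2 (P(g) = (g**2 + g**2) + g = 2*g**2 + g = g + 2*g**2)
E(l, m) = 260/3 - l*(1 + 2*l)/3 (E(l, m) = (260 - l*(1 + 2*l))/3 = 260/3 - l*(1 + 2*l)/3)
-309951 + E(B(-1), t(-4*(-4))) = -309951 + (260/3 - 1/3*(-5)*(1 + 2*(-5))) = -309951 + (260/3 - 1/3*(-5)*(1 - 10)) = -309951 + (260/3 - 1/3*(-5)*(-9)) = -309951 + (260/3 - 15) = -309951 + 215/3 = -929638/3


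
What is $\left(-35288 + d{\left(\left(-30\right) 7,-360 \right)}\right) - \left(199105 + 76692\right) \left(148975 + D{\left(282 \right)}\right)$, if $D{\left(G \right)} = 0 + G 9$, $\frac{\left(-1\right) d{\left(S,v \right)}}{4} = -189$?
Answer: $-41786865393$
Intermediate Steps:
$d{\left(S,v \right)} = 756$ ($d{\left(S,v \right)} = \left(-4\right) \left(-189\right) = 756$)
$D{\left(G \right)} = 9 G$ ($D{\left(G \right)} = 0 + 9 G = 9 G$)
$\left(-35288 + d{\left(\left(-30\right) 7,-360 \right)}\right) - \left(199105 + 76692\right) \left(148975 + D{\left(282 \right)}\right) = \left(-35288 + 756\right) - \left(199105 + 76692\right) \left(148975 + 9 \cdot 282\right) = -34532 - 275797 \left(148975 + 2538\right) = -34532 - 275797 \cdot 151513 = -34532 - 41786830861 = -41786865393$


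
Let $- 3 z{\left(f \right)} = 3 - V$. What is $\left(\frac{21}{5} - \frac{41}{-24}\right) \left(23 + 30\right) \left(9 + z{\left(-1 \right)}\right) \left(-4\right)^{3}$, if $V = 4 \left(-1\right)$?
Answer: $- \frac{1202464}{9} \approx -1.3361 \cdot 10^{5}$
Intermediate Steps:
$V = -4$
$z{\left(f \right)} = - \frac{7}{3}$ ($z{\left(f \right)} = - \frac{3 - -4}{3} = - \frac{3 + 4}{3} = \left(- \frac{1}{3}\right) 7 = - \frac{7}{3}$)
$\left(\frac{21}{5} - \frac{41}{-24}\right) \left(23 + 30\right) \left(9 + z{\left(-1 \right)}\right) \left(-4\right)^{3} = \left(\frac{21}{5} - \frac{41}{-24}\right) \left(23 + 30\right) \left(9 - \frac{7}{3}\right) \left(-4\right)^{3} = \left(21 \cdot \frac{1}{5} - - \frac{41}{24}\right) 53 \cdot \frac{20}{3} \left(-64\right) = \left(\frac{21}{5} + \frac{41}{24}\right) \frac{1060}{3} \left(-64\right) = \frac{709}{120} \cdot \frac{1060}{3} \left(-64\right) = \frac{37577}{18} \left(-64\right) = - \frac{1202464}{9}$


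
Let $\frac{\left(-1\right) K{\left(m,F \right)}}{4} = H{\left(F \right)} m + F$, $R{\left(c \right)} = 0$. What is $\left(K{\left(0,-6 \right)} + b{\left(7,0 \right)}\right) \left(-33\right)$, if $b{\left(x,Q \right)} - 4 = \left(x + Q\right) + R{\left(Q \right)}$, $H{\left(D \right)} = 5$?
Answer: $-1155$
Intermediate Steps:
$K{\left(m,F \right)} = - 20 m - 4 F$ ($K{\left(m,F \right)} = - 4 \left(5 m + F\right) = - 4 \left(F + 5 m\right) = - 20 m - 4 F$)
$b{\left(x,Q \right)} = 4 + Q + x$ ($b{\left(x,Q \right)} = 4 + \left(\left(x + Q\right) + 0\right) = 4 + \left(\left(Q + x\right) + 0\right) = 4 + \left(Q + x\right) = 4 + Q + x$)
$\left(K{\left(0,-6 \right)} + b{\left(7,0 \right)}\right) \left(-33\right) = \left(\left(\left(-20\right) 0 - -24\right) + \left(4 + 0 + 7\right)\right) \left(-33\right) = \left(\left(0 + 24\right) + 11\right) \left(-33\right) = \left(24 + 11\right) \left(-33\right) = 35 \left(-33\right) = -1155$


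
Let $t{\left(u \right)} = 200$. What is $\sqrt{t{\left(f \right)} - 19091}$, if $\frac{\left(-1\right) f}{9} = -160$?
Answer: $3 i \sqrt{2099} \approx 137.44 i$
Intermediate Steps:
$f = 1440$ ($f = \left(-9\right) \left(-160\right) = 1440$)
$\sqrt{t{\left(f \right)} - 19091} = \sqrt{200 - 19091} = \sqrt{-18891} = 3 i \sqrt{2099}$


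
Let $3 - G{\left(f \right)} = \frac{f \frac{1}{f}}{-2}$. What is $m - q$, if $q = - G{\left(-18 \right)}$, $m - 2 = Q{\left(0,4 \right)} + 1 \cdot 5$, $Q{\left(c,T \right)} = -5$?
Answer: $\frac{11}{2} \approx 5.5$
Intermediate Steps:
$m = 2$ ($m = 2 + \left(-5 + 1 \cdot 5\right) = 2 + \left(-5 + 5\right) = 2 + 0 = 2$)
$G{\left(f \right)} = \frac{7}{2}$ ($G{\left(f \right)} = 3 - \frac{f \frac{1}{f}}{-2} = 3 - 1 \left(- \frac{1}{2}\right) = 3 - - \frac{1}{2} = 3 + \frac{1}{2} = \frac{7}{2}$)
$q = - \frac{7}{2}$ ($q = \left(-1\right) \frac{7}{2} = - \frac{7}{2} \approx -3.5$)
$m - q = 2 - - \frac{7}{2} = 2 + \frac{7}{2} = \frac{11}{2}$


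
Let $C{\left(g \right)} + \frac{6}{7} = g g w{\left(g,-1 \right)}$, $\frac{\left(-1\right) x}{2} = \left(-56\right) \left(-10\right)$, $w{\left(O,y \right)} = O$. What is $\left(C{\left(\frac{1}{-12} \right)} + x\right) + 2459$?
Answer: $\frac{16186169}{12096} \approx 1338.1$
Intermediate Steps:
$x = -1120$ ($x = - 2 \left(\left(-56\right) \left(-10\right)\right) = \left(-2\right) 560 = -1120$)
$C{\left(g \right)} = - \frac{6}{7} + g^{3}$ ($C{\left(g \right)} = - \frac{6}{7} + g g g = - \frac{6}{7} + g^{2} g = - \frac{6}{7} + g^{3}$)
$\left(C{\left(\frac{1}{-12} \right)} + x\right) + 2459 = \left(\left(- \frac{6}{7} + \left(\frac{1}{-12}\right)^{3}\right) - 1120\right) + 2459 = \left(\left(- \frac{6}{7} + \left(- \frac{1}{12}\right)^{3}\right) - 1120\right) + 2459 = \left(\left(- \frac{6}{7} - \frac{1}{1728}\right) - 1120\right) + 2459 = \left(- \frac{10375}{12096} - 1120\right) + 2459 = - \frac{13557895}{12096} + 2459 = \frac{16186169}{12096}$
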